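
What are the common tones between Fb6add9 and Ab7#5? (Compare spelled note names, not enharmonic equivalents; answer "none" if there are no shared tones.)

Fb6add9 = Fb, Ab, Cb, Db, Gb.
Ab7#5 = Ab, C, E, Gb.
Shared: Ab, Gb.

Ab, Gb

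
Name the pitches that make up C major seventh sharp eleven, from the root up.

C, E, G, B, F#

Root C, quality major seventh sharp eleven:
root → C
3rd (major 3rd) → E
5th (perfect 5th) → G
7th (major 7th) → B
11th (augmented 11th) → F#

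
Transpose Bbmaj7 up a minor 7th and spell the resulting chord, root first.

A minor 7th up from Bb is Ab, so the new chord is Ab major seventh.
root → Ab
3rd (major 3rd) → C
5th (perfect 5th) → Eb
7th (major 7th) → G

Ab, C, Eb, G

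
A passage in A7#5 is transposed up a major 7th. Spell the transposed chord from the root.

G# B# D## F#

A up a major 7th → G#. New chord: G# augmented seventh.
root → G#
3rd (major 3rd) → B#
5th (augmented 5th) → D##
7th (minor 7th) → F#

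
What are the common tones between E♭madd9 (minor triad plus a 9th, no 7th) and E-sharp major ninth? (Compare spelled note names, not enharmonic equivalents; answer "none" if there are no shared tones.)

none

E♭madd9: Eb Gb Bb F
E-sharp major ninth: E# G## B# D## F##
Common to both → none.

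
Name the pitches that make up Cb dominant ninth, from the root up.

Root Cb, quality dominant ninth:
Root: Cb
Major 3rd (3rd): Eb
Perfect 5th (5th): Gb
Minor 7th (7th): Bbb
Major 9th (9th): Db

Cb – Eb – Gb – Bbb – Db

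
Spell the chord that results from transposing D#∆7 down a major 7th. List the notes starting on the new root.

Transposed root: D# → E (major 7th down). So we spell E major seventh:
Root: E
Major 3rd (3rd): G#
Perfect 5th (5th): B
Major 7th (7th): D#

E, G#, B, D#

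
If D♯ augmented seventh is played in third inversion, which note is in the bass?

D♯ augmented seventh in root position is D#–F##–A##–C#.
Third inversion places the seventh in the bass, which is C#.

C#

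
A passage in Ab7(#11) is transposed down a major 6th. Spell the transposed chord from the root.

Cb Eb Gb Bbb F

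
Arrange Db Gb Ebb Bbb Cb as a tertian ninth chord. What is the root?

Stacking in thirds gives Cb – Ebb – Gb – Bbb – Db, so Cb is the root — Cb minor ninth.

Cb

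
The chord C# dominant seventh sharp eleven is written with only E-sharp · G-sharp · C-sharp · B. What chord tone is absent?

The full C# dominant seventh sharp eleven chord is C-sharp, E-sharp, G-sharp, B, F-double-sharp.
Comparing with the voicing, the augmented 11th (11th) — F-double-sharp — is absent.

F-double-sharp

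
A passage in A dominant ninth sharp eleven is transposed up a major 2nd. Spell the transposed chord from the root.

B D-sharp F-sharp A C-sharp E-sharp

A major 2nd up from A is B, so the new chord is B dominant ninth sharp eleven.
- root: B
- major 3rd: D-sharp
- perfect 5th: F-sharp
- minor 7th: A
- major 9th: C-sharp
- augmented 11th: E-sharp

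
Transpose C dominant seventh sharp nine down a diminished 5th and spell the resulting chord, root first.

C down a diminished 5th → F-sharp. New chord: F-sharp dominant seventh sharp nine.
- root: F-sharp
- major 3rd: A-sharp
- perfect 5th: C-sharp
- minor 7th: E
- augmented 9th: G-double-sharp

F-sharp  A-sharp  C-sharp  E  G-double-sharp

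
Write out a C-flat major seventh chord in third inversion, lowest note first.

Bb Cb Eb Gb

C-flat major seventh = Cb–Eb–Gb–Bb; third inversion → seventh (Bb) lowest.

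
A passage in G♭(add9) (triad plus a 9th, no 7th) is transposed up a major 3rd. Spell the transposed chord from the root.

Bb – D – F – C

A major 3rd up from Gb is Bb, so the new chord is Bb added-ninth.
Root: Bb
Major 3rd (3rd): D
Perfect 5th (5th): F
Major 9th (9th): C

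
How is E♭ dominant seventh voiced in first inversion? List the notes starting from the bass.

G, Bb, Db, Eb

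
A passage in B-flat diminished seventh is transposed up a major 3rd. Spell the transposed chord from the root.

D – F – Ab – Cb

A major 3rd up from Bb is D, so the new chord is D diminished seventh.
Root: D
Minor 3rd (3rd): F
Diminished 5th (5th): Ab
Diminished 7th (7th): Cb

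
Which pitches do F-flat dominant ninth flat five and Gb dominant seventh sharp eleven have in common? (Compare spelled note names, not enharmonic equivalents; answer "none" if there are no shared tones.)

F-flat G-flat

F-flat dominant ninth flat five = F-flat, A-flat, C-double-flat, E-double-flat, G-flat.
Gb dominant seventh sharp eleven = G-flat, B-flat, D-flat, F-flat, C.
Shared: F-flat, G-flat.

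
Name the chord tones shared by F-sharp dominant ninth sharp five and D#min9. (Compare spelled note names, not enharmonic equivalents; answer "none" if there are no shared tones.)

F♯ – A♯

F-sharp dominant ninth sharp five = F♯, A♯, C𝄪, E, G♯.
D#min9 = D♯, F♯, A♯, C♯, E♯.
Shared: F♯, A♯.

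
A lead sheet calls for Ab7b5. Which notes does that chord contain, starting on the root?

Ab – C – Ebb – Gb

Ab7b5: dominant seventh flat five on Ab.
Root: Ab
Major 3rd (3rd): C
Diminished 5th (5th): Ebb
Minor 7th (7th): Gb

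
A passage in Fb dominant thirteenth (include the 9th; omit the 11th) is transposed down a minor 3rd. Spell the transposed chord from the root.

Transposed root: F-flat → D-flat (minor 3rd down). So we spell D-flat dominant thirteenth:
root → D-flat
3rd (major 3rd) → F
5th (perfect 5th) → A-flat
7th (minor 7th) → C-flat
9th (major 9th) → E-flat
13th (major 13th) → B-flat

D-flat F A-flat C-flat E-flat B-flat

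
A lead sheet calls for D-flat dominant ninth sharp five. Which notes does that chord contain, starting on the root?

Db, F, A, Cb, Eb

D-flat dominant ninth sharp five: dominant ninth sharp five on Db.
Root: Db
Major 3rd (3rd): F
Augmented 5th (5th): A
Minor 7th (7th): Cb
Major 9th (9th): Eb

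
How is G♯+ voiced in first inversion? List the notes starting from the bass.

G♯+ = G#–B#–D##; first inversion → third (B#) lowest.

B#, D##, G#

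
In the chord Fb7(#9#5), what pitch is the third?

Fb7(#9#5) is built on Fb; its 3rd is a major 3rd above the root.
A third above F uses the letter A, and the major 3rd above Fb is Ab.

Ab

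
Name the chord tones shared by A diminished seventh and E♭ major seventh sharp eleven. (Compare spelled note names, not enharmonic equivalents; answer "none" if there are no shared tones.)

A – E-flat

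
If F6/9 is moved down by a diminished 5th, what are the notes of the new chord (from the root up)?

B – D♯ – F♯ – G♯ – C♯

Transposed root: F → B (diminished 5th down). So we spell B six-nine:
root → B
3rd (major 3rd) → D♯
5th (perfect 5th) → F♯
6th (major 6th) → G♯
9th (major 9th) → C♯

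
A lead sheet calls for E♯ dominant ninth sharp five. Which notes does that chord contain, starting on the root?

E-sharp  G-double-sharp  B-double-sharp  D-sharp  F-double-sharp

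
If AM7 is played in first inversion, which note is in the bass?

C#

AM7 = A–C#–E–G#. First inversion → third in the bass = C#.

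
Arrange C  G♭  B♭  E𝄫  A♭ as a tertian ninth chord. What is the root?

A♭

Stacking in thirds gives A♭ – C – E𝄫 – G♭ – B♭, so A♭ is the root — A♭ dominant ninth flat five.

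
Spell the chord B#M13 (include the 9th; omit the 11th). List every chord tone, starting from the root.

Root B#, quality major thirteenth:
- root: B#
- major 3rd: D##
- perfect 5th: F##
- major 7th: A##
- major 9th: C##
- major 13th: G##

B#  D##  F##  A##  C##  G##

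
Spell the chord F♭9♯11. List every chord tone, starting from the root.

Fb, Ab, Cb, Ebb, Gb, Bb

Root Fb, quality dominant ninth sharp eleven:
Root: Fb
Major 3rd (3rd): Ab
Perfect 5th (5th): Cb
Minor 7th (7th): Ebb
Major 9th (9th): Gb
Augmented 11th (11th): Bb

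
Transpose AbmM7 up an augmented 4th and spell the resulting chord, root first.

A♭ up an augmented 4th → D. New chord: D minor-major seventh.
D — root
F — minor 3rd
A — perfect 5th
C♯ — major 7th

D  F  A  C♯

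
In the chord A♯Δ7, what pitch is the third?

C##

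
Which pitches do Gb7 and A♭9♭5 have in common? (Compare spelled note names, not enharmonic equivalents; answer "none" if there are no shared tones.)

Gb, Bb

Gb7 = Gb, Bb, Db, Fb.
A♭9♭5 = Ab, C, Ebb, Gb, Bb.
Shared: Gb, Bb.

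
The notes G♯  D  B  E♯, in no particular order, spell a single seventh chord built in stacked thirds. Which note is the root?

E♯

Arranged so that each adjacent pair is a third by letter name: E♯ – G♯ – B – D.
The bottom of that stack, E♯, is the root (this is E♯ diminished seventh).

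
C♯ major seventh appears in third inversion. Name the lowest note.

B#

C♯ major seventh = C#–E#–G#–B#. Third inversion → seventh in the bass = B#.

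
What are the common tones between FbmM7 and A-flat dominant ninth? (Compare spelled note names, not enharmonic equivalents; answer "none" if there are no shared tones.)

FbmM7: Fb Abb Cb Eb
A-flat dominant ninth: Ab C Eb Gb Bb
Common to both → Eb.

Eb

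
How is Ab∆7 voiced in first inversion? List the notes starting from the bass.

C, Eb, G, Ab

In root position, Ab∆7 is Ab–C–Eb–G.
First inversion puts the third (C) in the bass.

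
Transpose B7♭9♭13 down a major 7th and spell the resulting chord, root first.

C E G B♭ D♭ A♭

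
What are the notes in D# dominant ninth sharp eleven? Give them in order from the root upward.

D-sharp, F-double-sharp, A-sharp, C-sharp, E-sharp, G-double-sharp

Root D-sharp, quality dominant ninth sharp eleven:
D-sharp — root
F-double-sharp — major 3rd
A-sharp — perfect 5th
C-sharp — minor 7th
E-sharp — major 9th
G-double-sharp — augmented 11th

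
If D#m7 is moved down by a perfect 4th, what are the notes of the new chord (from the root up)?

A perfect 4th down from D# is A#, so the new chord is A# minor seventh.
Root: A#
Minor 3rd (3rd): C#
Perfect 5th (5th): E#
Minor 7th (7th): G#

A# C# E# G#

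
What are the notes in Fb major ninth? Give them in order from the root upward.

Fb, Ab, Cb, Eb, Gb

Fb major ninth: major ninth on Fb.
Fb — root
Ab — major 3rd
Cb — perfect 5th
Eb — major 7th
Gb — major 9th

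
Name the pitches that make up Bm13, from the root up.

B – D – F# – A – C# – E – G#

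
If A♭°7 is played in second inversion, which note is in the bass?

Ebb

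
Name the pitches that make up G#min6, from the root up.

G#, B, D#, E#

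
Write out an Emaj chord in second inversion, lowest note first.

B E G#

In root position, Emaj is E–G#–B.
Second inversion puts the fifth (B) in the bass.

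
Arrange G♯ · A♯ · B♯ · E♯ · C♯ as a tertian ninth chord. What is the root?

Stacking in thirds gives A♯ – C♯ – E♯ – G♯ – B♯, so A♯ is the root — A♯ minor ninth.

A♯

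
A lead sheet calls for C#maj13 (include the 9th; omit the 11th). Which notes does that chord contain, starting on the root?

Root C♯, quality major thirteenth:
C♯ — root
E♯ — major 3rd
G♯ — perfect 5th
B♯ — major 7th
D♯ — major 9th
A♯ — major 13th

C♯ E♯ G♯ B♯ D♯ A♯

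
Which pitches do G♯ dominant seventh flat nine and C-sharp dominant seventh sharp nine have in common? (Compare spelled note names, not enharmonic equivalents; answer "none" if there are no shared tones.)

G-sharp

G♯ dominant seventh flat nine = G-sharp, B-sharp, D-sharp, F-sharp, A.
C-sharp dominant seventh sharp nine = C-sharp, E-sharp, G-sharp, B, D-double-sharp.
Shared: G-sharp.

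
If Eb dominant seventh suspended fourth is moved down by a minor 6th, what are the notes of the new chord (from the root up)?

G, C, D, F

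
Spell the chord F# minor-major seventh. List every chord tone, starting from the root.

F# minor-major seventh is a minor-major seventh built on F-sharp.
- root: F-sharp
- minor 3rd: A
- perfect 5th: C-sharp
- major 7th: E-sharp

F-sharp, A, C-sharp, E-sharp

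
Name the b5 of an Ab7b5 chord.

Ab7b5 is built on Ab; its 5th is a diminished 5th above the root.
A fifth above A uses the letter E, and the diminished 5th above Ab is Ebb.

Ebb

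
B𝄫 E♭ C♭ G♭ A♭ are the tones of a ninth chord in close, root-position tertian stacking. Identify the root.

A♭

Arranged so that each adjacent pair is a third by letter name: A♭ – C♭ – E♭ – G♭ – B𝄫.
The bottom of that stack, A♭, is the root (this is A♭ minor seventh flat nine).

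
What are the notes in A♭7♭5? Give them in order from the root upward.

Root A♭, quality dominant seventh flat five:
- root: A♭
- major 3rd: C
- diminished 5th: E𝄫
- minor 7th: G♭

A♭ C E𝄫 G♭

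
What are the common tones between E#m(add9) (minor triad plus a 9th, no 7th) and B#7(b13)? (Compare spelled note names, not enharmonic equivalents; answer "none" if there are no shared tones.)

G#, B#, F##

E#m(add9): E# G# B# F##
B#7(b13): B# D## F## A# G#
Common to both → G#, B#, F##.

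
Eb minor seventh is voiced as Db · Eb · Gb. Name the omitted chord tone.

Bb

The full Eb minor seventh chord is Eb, Gb, Bb, Db.
Comparing with the voicing, the perfect 5th (5th) — Bb — is absent.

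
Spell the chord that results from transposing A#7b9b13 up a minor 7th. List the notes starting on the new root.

G#, B#, D#, F#, A, E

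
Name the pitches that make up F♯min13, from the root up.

Root F♯, quality minor thirteenth:
Root: F♯
Minor 3rd (3rd): A
Perfect 5th (5th): C♯
Minor 7th (7th): E
Major 9th (9th): G♯
Perfect 11th (11th): B
Major 13th (13th): D♯

F♯ A C♯ E G♯ B D♯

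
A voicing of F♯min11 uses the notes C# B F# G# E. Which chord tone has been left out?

F♯min11 = F#, A, C#, E, G#, B. The voicing lacks the 3rd (minor 3rd), A.

A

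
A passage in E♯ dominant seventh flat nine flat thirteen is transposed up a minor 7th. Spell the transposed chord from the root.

A minor 7th up from E-sharp is D-sharp, so the new chord is D-sharp dominant seventh flat nine flat thirteen.
Root: D-sharp
Major 3rd (3rd): F-double-sharp
Perfect 5th (5th): A-sharp
Minor 7th (7th): C-sharp
Minor 9th (9th): E
Minor 13th (13th): B

D-sharp – F-double-sharp – A-sharp – C-sharp – E – B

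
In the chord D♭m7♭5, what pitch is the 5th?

D♭m7♭5 is built on Db; its 5th is a diminished 5th above the root.
A fifth above D uses the letter A, and the diminished 5th above Db is Abb.

Abb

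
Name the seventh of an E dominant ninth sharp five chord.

D

Root of E dominant ninth sharp five = E. The 7th is a minor 7th: E up a minor 7th → D.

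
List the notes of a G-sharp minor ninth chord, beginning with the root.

G-sharp minor ninth: minor ninth on G-sharp.
G-sharp — root
B — minor 3rd
D-sharp — perfect 5th
F-sharp — minor 7th
A-sharp — major 9th

G-sharp  B  D-sharp  F-sharp  A-sharp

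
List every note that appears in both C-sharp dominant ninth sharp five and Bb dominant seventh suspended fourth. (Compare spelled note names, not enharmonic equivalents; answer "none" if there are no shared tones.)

C-sharp dominant ninth sharp five: C-sharp E-sharp G-double-sharp B D-sharp
Bb dominant seventh suspended fourth: B-flat E-flat F A-flat
Common to both → none.

none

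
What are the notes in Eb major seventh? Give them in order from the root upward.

Eb major seventh: major seventh on Eb.
Eb — root
G — major 3rd
Bb — perfect 5th
D — major 7th

Eb  G  Bb  D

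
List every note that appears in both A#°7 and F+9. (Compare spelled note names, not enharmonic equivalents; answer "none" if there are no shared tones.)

C#, G

A#°7: A# C# E G
F+9: F A C# Eb G
Common to both → C#, G.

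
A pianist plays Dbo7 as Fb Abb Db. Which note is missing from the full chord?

The full Dbo7 chord is Db, Fb, Abb, Cbb.
Comparing with the voicing, the diminished 7th (7th) — Cbb — is absent.

Cbb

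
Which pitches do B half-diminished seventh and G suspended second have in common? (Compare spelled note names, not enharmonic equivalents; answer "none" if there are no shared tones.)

B half-diminished seventh = B, D, F, A.
G suspended second = G, A, D.
Shared: D, A.

D – A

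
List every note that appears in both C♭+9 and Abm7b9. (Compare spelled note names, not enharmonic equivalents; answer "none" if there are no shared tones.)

C♭+9: Cb Eb G Bbb Db
Abm7b9: Ab Cb Eb Gb Bbb
Common to both → Cb, Eb, Bbb.

Cb, Eb, Bbb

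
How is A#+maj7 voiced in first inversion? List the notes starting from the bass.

C## – E## – G## – A#

In root position, A#+maj7 is A#–C##–E##–G##.
First inversion puts the third (C##) in the bass.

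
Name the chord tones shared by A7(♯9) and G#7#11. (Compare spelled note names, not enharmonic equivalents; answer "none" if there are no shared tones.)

B♯

A7(♯9): A C♯ E G B♯
G#7#11: G♯ B♯ D♯ F♯ C𝄪
Common to both → B♯.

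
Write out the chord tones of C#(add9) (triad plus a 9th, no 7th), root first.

C#  E#  G#  D#

C#(add9): added-ninth on C#.
- root: C#
- major 3rd: E#
- perfect 5th: G#
- major 9th: D#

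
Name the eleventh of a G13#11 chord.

C#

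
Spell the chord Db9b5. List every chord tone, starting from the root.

Db, F, Abb, Cb, Eb

Root Db, quality dominant ninth flat five:
root → Db
3rd (major 3rd) → F
5th (diminished 5th) → Abb
7th (minor 7th) → Cb
9th (major 9th) → Eb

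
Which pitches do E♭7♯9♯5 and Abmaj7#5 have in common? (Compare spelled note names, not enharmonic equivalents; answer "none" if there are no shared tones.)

G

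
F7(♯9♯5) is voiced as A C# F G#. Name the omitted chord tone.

Eb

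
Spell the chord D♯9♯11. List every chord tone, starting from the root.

D♯, F𝄪, A♯, C♯, E♯, G𝄪

D♯9♯11 is a dominant ninth sharp eleven built on D♯.
D♯ — root
F𝄪 — major 3rd
A♯ — perfect 5th
C♯ — minor 7th
E♯ — major 9th
G𝄪 — augmented 11th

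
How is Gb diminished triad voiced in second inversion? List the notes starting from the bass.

In root position, Gb diminished triad is G-flat–B-double-flat–D-double-flat.
Second inversion puts the fifth (D-double-flat) in the bass.

D-double-flat  G-flat  B-double-flat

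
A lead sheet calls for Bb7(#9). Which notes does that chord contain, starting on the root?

B♭  D  F  A♭  C♯

Bb7(#9) is a dominant seventh sharp nine built on B♭.
root → B♭
3rd (major 3rd) → D
5th (perfect 5th) → F
7th (minor 7th) → A♭
9th (augmented 9th) → C♯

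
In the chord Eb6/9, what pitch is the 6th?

C

Root of Eb6/9 = Eb. The 6th is a major 6th: Eb up a major 6th → C.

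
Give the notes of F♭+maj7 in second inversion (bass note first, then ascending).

C, Eb, Fb, Ab

F♭+maj7 = Fb–Ab–C–Eb; second inversion → fifth (C) lowest.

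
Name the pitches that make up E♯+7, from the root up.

E#, G##, B##, D#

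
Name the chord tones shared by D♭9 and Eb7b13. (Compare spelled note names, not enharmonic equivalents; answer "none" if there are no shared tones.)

Db Cb Eb

D♭9: Db F Ab Cb Eb
Eb7b13: Eb G Bb Db Cb
Common to both → Db, Cb, Eb.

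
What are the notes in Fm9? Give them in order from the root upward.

F Ab C Eb G

Fm9 is a minor ninth built on F.
- root: F
- minor 3rd: Ab
- perfect 5th: C
- minor 7th: Eb
- major 9th: G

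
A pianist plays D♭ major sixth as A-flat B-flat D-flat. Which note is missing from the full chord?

F

The full D♭ major sixth chord is D-flat, F, A-flat, B-flat.
Comparing with the voicing, the major 3rd (3rd) — F — is absent.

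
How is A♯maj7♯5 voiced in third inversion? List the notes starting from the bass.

G##, A#, C##, E##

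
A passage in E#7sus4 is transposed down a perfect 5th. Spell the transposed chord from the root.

A# – D# – E# – G#

Transposed root: E# → A# (perfect 5th down). So we spell A# dominant seventh suspended fourth:
A# — root
D# — perfect 4th
E# — perfect 5th
G# — minor 7th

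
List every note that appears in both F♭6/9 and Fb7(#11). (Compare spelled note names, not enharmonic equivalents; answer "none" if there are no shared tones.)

F♭6/9 = Fb, Ab, Cb, Db, Gb.
Fb7(#11) = Fb, Ab, Cb, Ebb, Bb.
Shared: Fb, Ab, Cb.

Fb, Ab, Cb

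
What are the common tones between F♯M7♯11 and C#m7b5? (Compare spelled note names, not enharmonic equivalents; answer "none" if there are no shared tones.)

C#

F♯M7♯11 = F#, A#, C#, E#, B#.
C#m7b5 = C#, E, G, B.
Shared: C#.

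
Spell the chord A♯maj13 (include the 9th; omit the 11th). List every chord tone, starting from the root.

A#  C##  E#  G##  B#  F##

A♯maj13 is a major thirteenth built on A#.
- root: A#
- major 3rd: C##
- perfect 5th: E#
- major 7th: G##
- major 9th: B#
- major 13th: F##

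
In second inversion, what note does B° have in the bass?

F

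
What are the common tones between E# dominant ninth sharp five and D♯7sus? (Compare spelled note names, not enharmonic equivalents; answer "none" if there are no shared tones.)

E# dominant ninth sharp five: E♯ G𝄪 B𝄪 D♯ F𝄪
D♯7sus: D♯ G♯ A♯ C♯
Common to both → D♯.

D♯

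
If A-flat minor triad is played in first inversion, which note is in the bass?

Cb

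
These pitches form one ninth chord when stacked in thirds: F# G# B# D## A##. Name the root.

G#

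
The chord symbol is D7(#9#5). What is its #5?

A♯

Root of D7(#9#5) = D. The 5th is an augmented 5th: D up an augmented 5th → A♯.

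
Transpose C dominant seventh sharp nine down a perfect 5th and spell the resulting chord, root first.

C down a perfect 5th → F. New chord: F dominant seventh sharp nine.
F — root
A — major 3rd
C — perfect 5th
E-flat — minor 7th
G-sharp — augmented 9th

F – A – C – E-flat – G-sharp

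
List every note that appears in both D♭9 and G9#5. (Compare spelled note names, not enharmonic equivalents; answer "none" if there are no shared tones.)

F

D♭9 = Db, F, Ab, Cb, Eb.
G9#5 = G, B, D#, F, A.
Shared: F.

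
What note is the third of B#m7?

D#

B#m7 is built on B#; its 3rd is a minor 3rd above the root.
A third above B uses the letter D, and the minor 3rd above B# is D#.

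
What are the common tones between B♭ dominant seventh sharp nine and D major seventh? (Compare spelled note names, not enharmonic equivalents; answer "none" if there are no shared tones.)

B♭ dominant seventh sharp nine: B-flat D F A-flat C-sharp
D major seventh: D F-sharp A C-sharp
Common to both → D, C-sharp.

D, C-sharp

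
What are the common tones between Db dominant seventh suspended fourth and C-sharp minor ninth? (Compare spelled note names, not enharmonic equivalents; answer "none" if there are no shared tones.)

none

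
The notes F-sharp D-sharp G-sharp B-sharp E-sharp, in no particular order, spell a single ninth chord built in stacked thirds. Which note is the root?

E-sharp

Stacking in thirds gives E-sharp – G-sharp – B-sharp – D-sharp – F-sharp, so E-sharp is the root — E-sharp minor seventh flat nine.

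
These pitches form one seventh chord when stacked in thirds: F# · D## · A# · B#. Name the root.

Stacking in thirds gives B# – D## – F# – A#, so B# is the root — B# dominant seventh flat five.

B#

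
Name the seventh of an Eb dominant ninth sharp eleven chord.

Eb dominant ninth sharp eleven is built on E-flat; its 7th is a minor 7th above the root.
A seventh above E uses the letter D, and the minor 7th above E-flat is D-flat.

D-flat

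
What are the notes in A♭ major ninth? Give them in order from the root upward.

Ab, C, Eb, G, Bb

Root Ab, quality major ninth:
Ab — root
C — major 3rd
Eb — perfect 5th
G — major 7th
Bb — major 9th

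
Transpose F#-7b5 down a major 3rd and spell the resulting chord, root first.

F# down a major 3rd → D. New chord: D half-diminished seventh.
root → D
3rd (minor 3rd) → F
5th (diminished 5th) → Ab
7th (minor 7th) → C

D, F, Ab, C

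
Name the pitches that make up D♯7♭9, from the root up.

D# – F## – A# – C# – E

D♯7♭9 is a dominant seventh flat nine built on D#.
Root: D#
Major 3rd (3rd): F##
Perfect 5th (5th): A#
Minor 7th (7th): C#
Minor 9th (9th): E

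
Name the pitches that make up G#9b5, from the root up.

G♯ B♯ D F♯ A♯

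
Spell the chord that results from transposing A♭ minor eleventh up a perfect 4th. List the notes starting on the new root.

Ab up a perfect 4th → Db. New chord: Db minor eleventh.
Db — root
Fb — minor 3rd
Ab — perfect 5th
Cb — minor 7th
Eb — major 9th
Gb — perfect 11th

Db, Fb, Ab, Cb, Eb, Gb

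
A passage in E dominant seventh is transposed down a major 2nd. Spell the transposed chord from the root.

D, F#, A, C

E down a major 2nd → D. New chord: D dominant seventh.
- root: D
- major 3rd: F#
- perfect 5th: A
- minor 7th: C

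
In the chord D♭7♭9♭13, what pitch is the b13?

Bbb

Root of D♭7♭9♭13 = Db. The 13th is a minor 13th: Db up a minor 13th → Bbb.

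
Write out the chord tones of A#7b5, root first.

Root A#, quality dominant seventh flat five:
Root: A#
Major 3rd (3rd): C##
Diminished 5th (5th): E
Minor 7th (7th): G#

A#, C##, E, G#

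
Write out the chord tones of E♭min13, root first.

Eb – Gb – Bb – Db – F – Ab – C

E♭min13 is a minor thirteenth built on Eb.
- root: Eb
- minor 3rd: Gb
- perfect 5th: Bb
- minor 7th: Db
- major 9th: F
- perfect 11th: Ab
- major 13th: C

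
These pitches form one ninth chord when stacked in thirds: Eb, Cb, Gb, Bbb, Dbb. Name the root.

Arranged so that each adjacent pair is a third by letter name: Cb – Eb – Gb – Bbb – Dbb.
The bottom of that stack, Cb, is the root (this is Cb dominant seventh flat nine).

Cb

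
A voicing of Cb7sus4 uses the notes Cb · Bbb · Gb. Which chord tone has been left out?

Fb

Cb7sus4 = Cb, Fb, Gb, Bbb. The voicing lacks the 4th (perfect 4th), Fb.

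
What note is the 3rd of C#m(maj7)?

Root of C#m(maj7) = C#. The 3rd is a minor 3rd: C# up a minor 3rd → E.

E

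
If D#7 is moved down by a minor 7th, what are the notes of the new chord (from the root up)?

E#, G##, B#, D#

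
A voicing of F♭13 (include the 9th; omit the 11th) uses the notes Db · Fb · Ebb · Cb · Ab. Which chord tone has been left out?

Gb

The full F♭13 chord is Fb, Ab, Cb, Ebb, Gb, Db.
Comparing with the voicing, the major 9th (9th) — Gb — is absent.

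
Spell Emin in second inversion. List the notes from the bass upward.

B E G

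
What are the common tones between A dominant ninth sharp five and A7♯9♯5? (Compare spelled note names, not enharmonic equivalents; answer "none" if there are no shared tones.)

A dominant ninth sharp five: A C♯ E♯ G B
A7♯9♯5: A C♯ E♯ G B♯
Common to both → A, C♯, E♯, G.

A, C♯, E♯, G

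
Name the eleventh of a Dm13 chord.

G

Root of Dm13 = D. The 11th is a perfect 11th: D up a perfect 11th → G.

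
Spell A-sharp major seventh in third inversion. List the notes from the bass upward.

G## A# C## E#

A-sharp major seventh = A#–C##–E#–G##; third inversion → seventh (G##) lowest.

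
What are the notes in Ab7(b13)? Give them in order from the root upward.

Ab7(b13) is a dominant seventh flat thirteen built on Ab.
Root: Ab
Major 3rd (3rd): C
Perfect 5th (5th): Eb
Minor 7th (7th): Gb
Minor 13th (13th): Fb

Ab C Eb Gb Fb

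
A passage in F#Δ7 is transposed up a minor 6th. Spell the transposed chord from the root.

A minor 6th up from F# is D, so the new chord is D major seventh.
Root: D
Major 3rd (3rd): F#
Perfect 5th (5th): A
Major 7th (7th): C#

D, F#, A, C#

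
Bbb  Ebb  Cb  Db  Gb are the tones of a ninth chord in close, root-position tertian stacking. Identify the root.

Arranged so that each adjacent pair is a third by letter name: Cb – Ebb – Gb – Bbb – Db.
The bottom of that stack, Cb, is the root (this is Cb minor ninth).

Cb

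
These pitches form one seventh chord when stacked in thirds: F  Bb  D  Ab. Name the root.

Bb

Stacking in thirds gives Bb – D – F – Ab, so Bb is the root — Bb dominant seventh.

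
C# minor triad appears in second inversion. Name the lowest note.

G-sharp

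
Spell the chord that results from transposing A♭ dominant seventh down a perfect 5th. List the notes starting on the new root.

Db – F – Ab – Cb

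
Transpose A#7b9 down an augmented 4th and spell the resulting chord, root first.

E, G#, B, D, F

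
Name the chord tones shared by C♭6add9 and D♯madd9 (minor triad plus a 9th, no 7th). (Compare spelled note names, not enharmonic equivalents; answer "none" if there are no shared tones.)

none

C♭6add9 = Cb, Eb, Gb, Ab, Db.
D♯madd9 = D#, F#, A#, E#.
Shared: none.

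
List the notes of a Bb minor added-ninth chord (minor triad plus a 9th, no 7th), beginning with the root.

Bb minor added-ninth: minor added-ninth on B♭.
- root: B♭
- minor 3rd: D♭
- perfect 5th: F
- major 9th: C

B♭ D♭ F C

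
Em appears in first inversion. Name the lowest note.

G

Em in root position is E–G–B.
First inversion places the third in the bass, which is G.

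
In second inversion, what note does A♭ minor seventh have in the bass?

E-flat

A♭ minor seventh in root position is A-flat–C-flat–E-flat–G-flat.
Second inversion places the fifth in the bass, which is E-flat.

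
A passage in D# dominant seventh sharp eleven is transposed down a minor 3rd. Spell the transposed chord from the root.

B♯ D𝄪 F𝄪 A♯ E𝄪

Transposed root: D♯ → B♯ (minor 3rd down). So we spell B♯ dominant seventh sharp eleven:
root → B♯
3rd (major 3rd) → D𝄪
5th (perfect 5th) → F𝄪
7th (minor 7th) → A♯
11th (augmented 11th) → E𝄪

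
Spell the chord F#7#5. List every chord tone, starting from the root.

F#  A#  C##  E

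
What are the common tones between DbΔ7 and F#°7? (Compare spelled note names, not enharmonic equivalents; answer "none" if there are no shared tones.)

C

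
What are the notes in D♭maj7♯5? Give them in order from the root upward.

D♭maj7♯5 is an augmented major seventh built on Db.
- root: Db
- major 3rd: F
- augmented 5th: A
- major 7th: C

Db, F, A, C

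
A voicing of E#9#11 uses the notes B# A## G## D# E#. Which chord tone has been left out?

F##

The full E#9#11 chord is E#, G##, B#, D#, F##, A##.
Comparing with the voicing, the major 9th (9th) — F## — is absent.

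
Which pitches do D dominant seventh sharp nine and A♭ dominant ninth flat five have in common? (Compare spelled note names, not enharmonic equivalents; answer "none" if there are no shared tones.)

C

D dominant seventh sharp nine = D, F-sharp, A, C, E-sharp.
A♭ dominant ninth flat five = A-flat, C, E-double-flat, G-flat, B-flat.
Shared: C.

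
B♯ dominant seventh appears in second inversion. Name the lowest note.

F##

B♯ dominant seventh in root position is B#–D##–F##–A#.
Second inversion places the fifth in the bass, which is F##.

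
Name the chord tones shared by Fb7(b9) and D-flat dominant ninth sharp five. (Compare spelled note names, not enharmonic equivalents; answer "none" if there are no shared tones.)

Fb7(b9) = Fb, Ab, Cb, Ebb, Gbb.
D-flat dominant ninth sharp five = Db, F, A, Cb, Eb.
Shared: Cb.

Cb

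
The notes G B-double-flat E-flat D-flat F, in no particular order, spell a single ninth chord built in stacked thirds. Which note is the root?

Stacking in thirds gives E-flat – G – B-double-flat – D-flat – F, so E-flat is the root — E-flat dominant ninth flat five.

E-flat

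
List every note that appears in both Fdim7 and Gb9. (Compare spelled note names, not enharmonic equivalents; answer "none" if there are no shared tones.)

A♭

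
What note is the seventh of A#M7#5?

A#M7#5 is built on A♯; its 7th is a major 7th above the root.
A seventh above A uses the letter G, and the major 7th above A♯ is G𝄪.

G𝄪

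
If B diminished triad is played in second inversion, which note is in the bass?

B diminished triad in root position is B–D–F.
Second inversion places the fifth in the bass, which is F.

F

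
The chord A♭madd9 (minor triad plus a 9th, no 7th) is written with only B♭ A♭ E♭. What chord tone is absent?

A♭madd9 = A♭, C♭, E♭, B♭. The voicing lacks the 3rd (minor 3rd), C♭.

C♭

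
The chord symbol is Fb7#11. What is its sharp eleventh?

Fb7#11 is built on F♭; its 11th is an augmented 11th above the root.
A fourth above F uses the letter B, and the augmented 11th above F♭ is B♭.

B♭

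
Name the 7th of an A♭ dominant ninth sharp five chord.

Gb

Root of A♭ dominant ninth sharp five = Ab. The 7th is a minor 7th: Ab up a minor 7th → Gb.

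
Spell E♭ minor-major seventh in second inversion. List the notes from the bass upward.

B♭, D, E♭, G♭

E♭ minor-major seventh = E♭–G♭–B♭–D; second inversion → fifth (B♭) lowest.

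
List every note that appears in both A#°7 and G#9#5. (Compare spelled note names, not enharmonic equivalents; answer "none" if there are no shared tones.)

A#

A#°7 = A#, C#, E, G.
G#9#5 = G#, B#, D##, F#, A#.
Shared: A#.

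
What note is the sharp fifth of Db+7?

A

Db+7 is built on Db; its 5th is an augmented 5th above the root.
A fifth above D uses the letter A, and the augmented 5th above Db is A.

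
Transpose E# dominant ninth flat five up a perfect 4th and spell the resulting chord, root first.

A-sharp C-double-sharp E G-sharp B-sharp

E-sharp up a perfect 4th → A-sharp. New chord: A-sharp dominant ninth flat five.
root → A-sharp
3rd (major 3rd) → C-double-sharp
5th (diminished 5th) → E
7th (minor 7th) → G-sharp
9th (major 9th) → B-sharp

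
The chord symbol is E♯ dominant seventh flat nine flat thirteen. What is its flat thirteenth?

C#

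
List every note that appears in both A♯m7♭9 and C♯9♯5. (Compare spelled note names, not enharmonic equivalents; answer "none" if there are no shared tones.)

A♯m7♭9 = A#, C#, E#, G#, B.
C♯9♯5 = C#, E#, G##, B, D#.
Shared: C#, E#, B.

C#, E#, B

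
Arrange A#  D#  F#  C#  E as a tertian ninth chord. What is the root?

Arranged so that each adjacent pair is a third by letter name: D# – F# – A# – C# – E.
The bottom of that stack, D#, is the root (this is D# minor seventh flat nine).

D#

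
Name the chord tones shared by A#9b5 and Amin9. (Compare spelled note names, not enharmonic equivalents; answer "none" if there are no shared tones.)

E

A#9b5: A# C## E G# B#
Amin9: A C E G B
Common to both → E.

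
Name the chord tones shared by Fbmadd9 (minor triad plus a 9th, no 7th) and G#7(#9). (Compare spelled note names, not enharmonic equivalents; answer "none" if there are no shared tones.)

none

Fbmadd9: Fb Abb Cb Gb
G#7(#9): G# B# D# F# A##
Common to both → none.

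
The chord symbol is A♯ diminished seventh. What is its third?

C-sharp

A♯ diminished seventh is built on A-sharp; its 3rd is a minor 3rd above the root.
A third above A uses the letter C, and the minor 3rd above A-sharp is C-sharp.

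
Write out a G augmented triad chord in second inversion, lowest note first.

D-sharp, G, B

In root position, G augmented triad is G–B–D-sharp.
Second inversion puts the fifth (D-sharp) in the bass.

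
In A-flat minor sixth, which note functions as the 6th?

Root of A-flat minor sixth = A-flat. The 6th is a major 6th: A-flat up a major 6th → F.

F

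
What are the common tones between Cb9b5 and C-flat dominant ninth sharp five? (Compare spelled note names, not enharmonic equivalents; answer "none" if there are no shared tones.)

Cb  Eb  Bbb  Db

Cb9b5 = Cb, Eb, Gbb, Bbb, Db.
C-flat dominant ninth sharp five = Cb, Eb, G, Bbb, Db.
Shared: Cb, Eb, Bbb, Db.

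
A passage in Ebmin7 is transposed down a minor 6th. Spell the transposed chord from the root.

G, B♭, D, F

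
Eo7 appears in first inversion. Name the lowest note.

G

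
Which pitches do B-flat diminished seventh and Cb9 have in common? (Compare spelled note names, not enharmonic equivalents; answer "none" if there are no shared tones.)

Db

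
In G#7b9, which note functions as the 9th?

G#7b9 is built on G#; its 9th is a minor 9th above the root.
A second above G uses the letter A, and the minor 9th above G# is A.

A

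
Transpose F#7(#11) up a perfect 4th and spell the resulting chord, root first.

B – D♯ – F♯ – A – E♯

A perfect 4th up from F♯ is B, so the new chord is B dominant seventh sharp eleven.
Root: B
Major 3rd (3rd): D♯
Perfect 5th (5th): F♯
Minor 7th (7th): A
Augmented 11th (11th): E♯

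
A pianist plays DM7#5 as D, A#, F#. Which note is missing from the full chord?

C#

The full DM7#5 chord is D, F#, A#, C#.
Comparing with the voicing, the major 7th (7th) — C# — is absent.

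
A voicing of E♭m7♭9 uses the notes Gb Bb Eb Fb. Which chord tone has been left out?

Db

The full E♭m7♭9 chord is Eb, Gb, Bb, Db, Fb.
Comparing with the voicing, the minor 7th (7th) — Db — is absent.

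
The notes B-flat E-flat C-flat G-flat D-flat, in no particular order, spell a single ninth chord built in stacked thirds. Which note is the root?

Stacking in thirds gives C-flat – E-flat – G-flat – B-flat – D-flat, so C-flat is the root — C-flat major ninth.

C-flat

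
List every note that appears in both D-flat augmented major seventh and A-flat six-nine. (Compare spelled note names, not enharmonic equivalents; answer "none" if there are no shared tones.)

F – C

D-flat augmented major seventh = D-flat, F, A, C.
A-flat six-nine = A-flat, C, E-flat, F, B-flat.
Shared: F, C.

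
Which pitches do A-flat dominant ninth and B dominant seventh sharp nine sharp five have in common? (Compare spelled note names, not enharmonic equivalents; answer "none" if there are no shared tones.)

A-flat dominant ninth = A-flat, C, E-flat, G-flat, B-flat.
B dominant seventh sharp nine sharp five = B, D-sharp, F-double-sharp, A, C-double-sharp.
Shared: none.

none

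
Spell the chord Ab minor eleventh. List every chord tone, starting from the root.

Root Ab, quality minor eleventh:
Ab — root
Cb — minor 3rd
Eb — perfect 5th
Gb — minor 7th
Bb — major 9th
Db — perfect 11th

Ab, Cb, Eb, Gb, Bb, Db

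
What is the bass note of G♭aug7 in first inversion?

G♭aug7 in root position is Gb–Bb–D–Fb.
First inversion places the third in the bass, which is Bb.

Bb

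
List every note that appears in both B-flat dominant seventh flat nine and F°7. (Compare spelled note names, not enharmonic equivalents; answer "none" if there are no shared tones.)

B-flat dominant seventh flat nine: Bb D F Ab Cb
F°7: F Ab Cb Ebb
Common to both → F, Ab, Cb.

F Ab Cb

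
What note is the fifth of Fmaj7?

Fmaj7 is built on F; its 5th is a perfect 5th above the root.
A fifth above F uses the letter C, and the perfect 5th above F is C.

C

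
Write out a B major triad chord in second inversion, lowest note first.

In root position, B major triad is B–D-sharp–F-sharp.
Second inversion puts the fifth (F-sharp) in the bass.

F-sharp B D-sharp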